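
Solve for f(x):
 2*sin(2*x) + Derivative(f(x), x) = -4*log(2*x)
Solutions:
 f(x) = C1 - 4*x*log(x) - 4*x*log(2) + 4*x + cos(2*x)


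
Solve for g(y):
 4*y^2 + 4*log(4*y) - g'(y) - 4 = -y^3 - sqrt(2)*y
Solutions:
 g(y) = C1 + y^4/4 + 4*y^3/3 + sqrt(2)*y^2/2 + 4*y*log(y) - 8*y + y*log(256)


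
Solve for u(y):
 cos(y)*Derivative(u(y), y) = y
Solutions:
 u(y) = C1 + Integral(y/cos(y), y)


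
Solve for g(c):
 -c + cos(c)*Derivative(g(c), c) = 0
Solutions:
 g(c) = C1 + Integral(c/cos(c), c)


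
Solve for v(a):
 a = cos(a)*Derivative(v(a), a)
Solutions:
 v(a) = C1 + Integral(a/cos(a), a)


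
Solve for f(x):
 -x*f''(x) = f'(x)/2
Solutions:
 f(x) = C1 + C2*sqrt(x)


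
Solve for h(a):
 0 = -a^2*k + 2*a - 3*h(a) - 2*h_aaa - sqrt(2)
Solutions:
 h(a) = C3*exp(-2^(2/3)*3^(1/3)*a/2) - a^2*k/3 + 2*a/3 + (C1*sin(2^(2/3)*3^(5/6)*a/4) + C2*cos(2^(2/3)*3^(5/6)*a/4))*exp(2^(2/3)*3^(1/3)*a/4) - sqrt(2)/3


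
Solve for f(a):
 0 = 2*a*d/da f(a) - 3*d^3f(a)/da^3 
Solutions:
 f(a) = C1 + Integral(C2*airyai(2^(1/3)*3^(2/3)*a/3) + C3*airybi(2^(1/3)*3^(2/3)*a/3), a)


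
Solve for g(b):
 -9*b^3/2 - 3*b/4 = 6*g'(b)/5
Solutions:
 g(b) = C1 - 15*b^4/16 - 5*b^2/16


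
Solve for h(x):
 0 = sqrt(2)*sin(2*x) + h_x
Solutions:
 h(x) = C1 + sqrt(2)*cos(2*x)/2


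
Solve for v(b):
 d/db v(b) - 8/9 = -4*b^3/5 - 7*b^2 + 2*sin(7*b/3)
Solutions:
 v(b) = C1 - b^4/5 - 7*b^3/3 + 8*b/9 - 6*cos(7*b/3)/7


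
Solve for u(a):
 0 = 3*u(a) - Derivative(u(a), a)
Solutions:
 u(a) = C1*exp(3*a)


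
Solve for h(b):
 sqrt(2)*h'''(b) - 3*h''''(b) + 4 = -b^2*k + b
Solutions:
 h(b) = C1 + C2*b + C3*b^2 + C4*exp(sqrt(2)*b/3) - sqrt(2)*b^5*k/120 + b^4*(-6*k + sqrt(2))/48 + b^3*(-9*sqrt(2)*k - 4*sqrt(2) + 3)/12


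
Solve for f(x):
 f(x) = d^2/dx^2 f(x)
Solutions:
 f(x) = C1*exp(-x) + C2*exp(x)


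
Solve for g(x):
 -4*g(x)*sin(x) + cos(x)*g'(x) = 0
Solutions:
 g(x) = C1/cos(x)^4


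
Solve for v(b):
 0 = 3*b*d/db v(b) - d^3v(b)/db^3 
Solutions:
 v(b) = C1 + Integral(C2*airyai(3^(1/3)*b) + C3*airybi(3^(1/3)*b), b)


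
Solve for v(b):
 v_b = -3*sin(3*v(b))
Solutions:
 v(b) = -acos((-C1 - exp(18*b))/(C1 - exp(18*b)))/3 + 2*pi/3
 v(b) = acos((-C1 - exp(18*b))/(C1 - exp(18*b)))/3


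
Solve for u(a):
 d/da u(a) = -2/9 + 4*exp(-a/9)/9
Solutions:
 u(a) = C1 - 2*a/9 - 4*exp(-a/9)


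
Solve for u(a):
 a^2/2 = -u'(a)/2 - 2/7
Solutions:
 u(a) = C1 - a^3/3 - 4*a/7


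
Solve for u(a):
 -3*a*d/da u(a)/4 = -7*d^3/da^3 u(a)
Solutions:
 u(a) = C1 + Integral(C2*airyai(294^(1/3)*a/14) + C3*airybi(294^(1/3)*a/14), a)


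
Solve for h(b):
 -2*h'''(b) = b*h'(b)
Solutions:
 h(b) = C1 + Integral(C2*airyai(-2^(2/3)*b/2) + C3*airybi(-2^(2/3)*b/2), b)


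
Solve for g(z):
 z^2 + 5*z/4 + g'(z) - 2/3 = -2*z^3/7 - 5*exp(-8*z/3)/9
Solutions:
 g(z) = C1 - z^4/14 - z^3/3 - 5*z^2/8 + 2*z/3 + 5*exp(-8*z/3)/24


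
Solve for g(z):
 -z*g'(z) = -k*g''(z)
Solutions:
 g(z) = C1 + C2*erf(sqrt(2)*z*sqrt(-1/k)/2)/sqrt(-1/k)


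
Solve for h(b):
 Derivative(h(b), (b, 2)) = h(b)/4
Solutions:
 h(b) = C1*exp(-b/2) + C2*exp(b/2)


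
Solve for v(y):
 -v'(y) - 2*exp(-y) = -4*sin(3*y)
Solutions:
 v(y) = C1 - 4*cos(3*y)/3 + 2*exp(-y)


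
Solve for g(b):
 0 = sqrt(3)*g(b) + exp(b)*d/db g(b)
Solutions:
 g(b) = C1*exp(sqrt(3)*exp(-b))


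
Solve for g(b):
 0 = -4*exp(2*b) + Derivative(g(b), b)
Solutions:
 g(b) = C1 + 2*exp(2*b)


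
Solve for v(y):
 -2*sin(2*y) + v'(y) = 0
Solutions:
 v(y) = C1 - cos(2*y)


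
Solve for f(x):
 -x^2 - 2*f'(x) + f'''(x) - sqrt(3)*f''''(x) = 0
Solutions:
 f(x) = C1 + C2*exp(x*((sqrt(237) + 80*sqrt(3)/9)^(-1/3) + 2*sqrt(3) + 3*(sqrt(237) + 80*sqrt(3)/9)^(1/3))/18)*sin(sqrt(3)*x*(-3*(sqrt(237) + 80*sqrt(3)/9)^(1/3) + (sqrt(237) + 80*sqrt(3)/9)^(-1/3))/18) + C3*exp(x*((sqrt(237) + 80*sqrt(3)/9)^(-1/3) + 2*sqrt(3) + 3*(sqrt(237) + 80*sqrt(3)/9)^(1/3))/18)*cos(sqrt(3)*x*(-3*(sqrt(237) + 80*sqrt(3)/9)^(1/3) + (sqrt(237) + 80*sqrt(3)/9)^(-1/3))/18) + C4*exp(x*(-3*(sqrt(237) + 80*sqrt(3)/9)^(1/3) - 1/(sqrt(237) + 80*sqrt(3)/9)^(1/3) + sqrt(3))/9) - x^3/6 - x/2


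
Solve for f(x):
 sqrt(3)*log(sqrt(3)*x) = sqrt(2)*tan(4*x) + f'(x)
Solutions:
 f(x) = C1 + sqrt(3)*x*(log(x) - 1) + sqrt(3)*x*log(3)/2 + sqrt(2)*log(cos(4*x))/4


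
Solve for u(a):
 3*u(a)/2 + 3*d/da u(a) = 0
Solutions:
 u(a) = C1*exp(-a/2)


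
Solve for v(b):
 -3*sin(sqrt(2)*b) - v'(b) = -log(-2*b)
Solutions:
 v(b) = C1 + b*log(-b) - b + b*log(2) + 3*sqrt(2)*cos(sqrt(2)*b)/2


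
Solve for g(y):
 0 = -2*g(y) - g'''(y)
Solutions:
 g(y) = C3*exp(-2^(1/3)*y) + (C1*sin(2^(1/3)*sqrt(3)*y/2) + C2*cos(2^(1/3)*sqrt(3)*y/2))*exp(2^(1/3)*y/2)


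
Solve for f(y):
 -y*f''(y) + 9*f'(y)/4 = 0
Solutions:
 f(y) = C1 + C2*y^(13/4)


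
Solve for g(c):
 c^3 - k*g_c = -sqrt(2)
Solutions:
 g(c) = C1 + c^4/(4*k) + sqrt(2)*c/k


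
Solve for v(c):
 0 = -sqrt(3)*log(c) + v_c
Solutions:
 v(c) = C1 + sqrt(3)*c*log(c) - sqrt(3)*c


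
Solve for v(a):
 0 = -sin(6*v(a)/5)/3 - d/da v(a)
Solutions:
 a/3 + 5*log(cos(6*v(a)/5) - 1)/12 - 5*log(cos(6*v(a)/5) + 1)/12 = C1


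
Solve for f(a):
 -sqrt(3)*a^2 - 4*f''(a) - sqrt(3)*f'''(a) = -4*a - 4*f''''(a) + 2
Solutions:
 f(a) = C1 + C2*a + C3*exp(a*(sqrt(3) + sqrt(67))/8) + C4*exp(a*(-sqrt(67) + sqrt(3))/8) - sqrt(3)*a^4/48 + 11*a^3/48 + a^2*(-27*sqrt(3) - 16)/64


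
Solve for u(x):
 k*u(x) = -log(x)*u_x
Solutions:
 u(x) = C1*exp(-k*li(x))


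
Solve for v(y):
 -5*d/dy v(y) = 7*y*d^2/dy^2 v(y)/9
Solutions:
 v(y) = C1 + C2/y^(38/7)


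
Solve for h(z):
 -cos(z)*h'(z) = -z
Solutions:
 h(z) = C1 + Integral(z/cos(z), z)


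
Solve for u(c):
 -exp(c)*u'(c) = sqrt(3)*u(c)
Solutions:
 u(c) = C1*exp(sqrt(3)*exp(-c))


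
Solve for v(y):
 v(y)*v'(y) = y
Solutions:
 v(y) = -sqrt(C1 + y^2)
 v(y) = sqrt(C1 + y^2)


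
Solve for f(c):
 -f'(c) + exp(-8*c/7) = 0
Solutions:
 f(c) = C1 - 7*exp(-8*c/7)/8


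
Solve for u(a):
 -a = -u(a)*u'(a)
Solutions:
 u(a) = -sqrt(C1 + a^2)
 u(a) = sqrt(C1 + a^2)


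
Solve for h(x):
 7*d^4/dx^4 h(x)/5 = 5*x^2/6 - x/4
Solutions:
 h(x) = C1 + C2*x + C3*x^2 + C4*x^3 + 5*x^6/3024 - x^5/672


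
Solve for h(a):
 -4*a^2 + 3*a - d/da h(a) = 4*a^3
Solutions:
 h(a) = C1 - a^4 - 4*a^3/3 + 3*a^2/2


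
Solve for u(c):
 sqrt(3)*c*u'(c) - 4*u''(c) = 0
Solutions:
 u(c) = C1 + C2*erfi(sqrt(2)*3^(1/4)*c/4)


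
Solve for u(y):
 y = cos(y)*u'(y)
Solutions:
 u(y) = C1 + Integral(y/cos(y), y)


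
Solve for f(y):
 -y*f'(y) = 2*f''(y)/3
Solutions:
 f(y) = C1 + C2*erf(sqrt(3)*y/2)


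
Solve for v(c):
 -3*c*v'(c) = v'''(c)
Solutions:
 v(c) = C1 + Integral(C2*airyai(-3^(1/3)*c) + C3*airybi(-3^(1/3)*c), c)


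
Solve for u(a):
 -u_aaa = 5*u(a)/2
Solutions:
 u(a) = C3*exp(-2^(2/3)*5^(1/3)*a/2) + (C1*sin(2^(2/3)*sqrt(3)*5^(1/3)*a/4) + C2*cos(2^(2/3)*sqrt(3)*5^(1/3)*a/4))*exp(2^(2/3)*5^(1/3)*a/4)


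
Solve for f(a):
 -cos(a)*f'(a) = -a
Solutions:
 f(a) = C1 + Integral(a/cos(a), a)


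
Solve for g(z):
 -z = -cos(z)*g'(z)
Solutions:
 g(z) = C1 + Integral(z/cos(z), z)


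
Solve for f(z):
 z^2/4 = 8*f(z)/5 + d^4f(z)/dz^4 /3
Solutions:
 f(z) = 5*z^2/32 + (C1*sin(5^(3/4)*6^(1/4)*z/5) + C2*cos(5^(3/4)*6^(1/4)*z/5))*exp(-5^(3/4)*6^(1/4)*z/5) + (C3*sin(5^(3/4)*6^(1/4)*z/5) + C4*cos(5^(3/4)*6^(1/4)*z/5))*exp(5^(3/4)*6^(1/4)*z/5)


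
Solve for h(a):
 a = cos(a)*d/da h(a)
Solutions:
 h(a) = C1 + Integral(a/cos(a), a)


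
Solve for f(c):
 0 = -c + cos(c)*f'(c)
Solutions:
 f(c) = C1 + Integral(c/cos(c), c)


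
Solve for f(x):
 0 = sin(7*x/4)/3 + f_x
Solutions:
 f(x) = C1 + 4*cos(7*x/4)/21


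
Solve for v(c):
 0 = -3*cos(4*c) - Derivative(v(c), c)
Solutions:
 v(c) = C1 - 3*sin(4*c)/4


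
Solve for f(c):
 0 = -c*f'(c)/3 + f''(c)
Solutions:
 f(c) = C1 + C2*erfi(sqrt(6)*c/6)


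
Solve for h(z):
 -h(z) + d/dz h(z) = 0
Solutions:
 h(z) = C1*exp(z)


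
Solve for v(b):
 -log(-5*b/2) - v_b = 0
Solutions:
 v(b) = C1 - b*log(-b) + b*(-log(5) + log(2) + 1)


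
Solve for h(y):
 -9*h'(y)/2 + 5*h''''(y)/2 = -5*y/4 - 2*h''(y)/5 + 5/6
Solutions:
 h(y) = C1 + C2*exp(-y*(-8*18^(1/3)/(2025 + sqrt(4101393))^(1/3) + 12^(1/3)*(2025 + sqrt(4101393))^(1/3))/60)*sin(2^(1/3)*3^(1/6)*y*(24/(2025 + sqrt(4101393))^(1/3) + 2^(1/3)*3^(2/3)*(2025 + sqrt(4101393))^(1/3))/60) + C3*exp(-y*(-8*18^(1/3)/(2025 + sqrt(4101393))^(1/3) + 12^(1/3)*(2025 + sqrt(4101393))^(1/3))/60)*cos(2^(1/3)*3^(1/6)*y*(24/(2025 + sqrt(4101393))^(1/3) + 2^(1/3)*3^(2/3)*(2025 + sqrt(4101393))^(1/3))/60) + C4*exp(y*(-8*18^(1/3)/(2025 + sqrt(4101393))^(1/3) + 12^(1/3)*(2025 + sqrt(4101393))^(1/3))/30) + 5*y^2/36 - 13*y/81


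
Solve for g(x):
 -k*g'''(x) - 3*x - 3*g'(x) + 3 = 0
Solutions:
 g(x) = C1 + C2*exp(-sqrt(3)*x*sqrt(-1/k)) + C3*exp(sqrt(3)*x*sqrt(-1/k)) - x^2/2 + x


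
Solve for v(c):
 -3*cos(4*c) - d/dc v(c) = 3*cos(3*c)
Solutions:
 v(c) = C1 - sin(3*c) - 3*sin(4*c)/4


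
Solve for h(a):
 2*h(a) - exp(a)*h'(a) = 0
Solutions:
 h(a) = C1*exp(-2*exp(-a))


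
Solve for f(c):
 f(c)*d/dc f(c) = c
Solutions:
 f(c) = -sqrt(C1 + c^2)
 f(c) = sqrt(C1 + c^2)


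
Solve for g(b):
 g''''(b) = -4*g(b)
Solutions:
 g(b) = (C1*sin(b) + C2*cos(b))*exp(-b) + (C3*sin(b) + C4*cos(b))*exp(b)


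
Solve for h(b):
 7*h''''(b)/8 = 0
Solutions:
 h(b) = C1 + C2*b + C3*b^2 + C4*b^3


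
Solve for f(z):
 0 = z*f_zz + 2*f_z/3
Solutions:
 f(z) = C1 + C2*z^(1/3)


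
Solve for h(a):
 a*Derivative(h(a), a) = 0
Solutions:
 h(a) = C1


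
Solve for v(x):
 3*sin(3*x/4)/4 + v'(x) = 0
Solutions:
 v(x) = C1 + cos(3*x/4)


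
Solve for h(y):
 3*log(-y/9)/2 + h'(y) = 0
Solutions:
 h(y) = C1 - 3*y*log(-y)/2 + y*(3/2 + 3*log(3))


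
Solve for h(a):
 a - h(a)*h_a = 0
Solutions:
 h(a) = -sqrt(C1 + a^2)
 h(a) = sqrt(C1 + a^2)


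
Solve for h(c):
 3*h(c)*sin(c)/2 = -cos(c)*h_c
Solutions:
 h(c) = C1*cos(c)^(3/2)


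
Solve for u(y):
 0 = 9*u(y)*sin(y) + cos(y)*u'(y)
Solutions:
 u(y) = C1*cos(y)^9


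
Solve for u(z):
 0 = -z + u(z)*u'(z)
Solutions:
 u(z) = -sqrt(C1 + z^2)
 u(z) = sqrt(C1 + z^2)


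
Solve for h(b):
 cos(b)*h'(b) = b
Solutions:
 h(b) = C1 + Integral(b/cos(b), b)


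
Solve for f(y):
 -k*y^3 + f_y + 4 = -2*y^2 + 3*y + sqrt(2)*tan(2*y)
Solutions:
 f(y) = C1 + k*y^4/4 - 2*y^3/3 + 3*y^2/2 - 4*y - sqrt(2)*log(cos(2*y))/2


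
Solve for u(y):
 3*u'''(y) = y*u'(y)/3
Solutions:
 u(y) = C1 + Integral(C2*airyai(3^(1/3)*y/3) + C3*airybi(3^(1/3)*y/3), y)


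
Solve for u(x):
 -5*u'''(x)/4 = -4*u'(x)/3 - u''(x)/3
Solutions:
 u(x) = C1 + C2*exp(2*x*(1 - sqrt(61))/15) + C3*exp(2*x*(1 + sqrt(61))/15)


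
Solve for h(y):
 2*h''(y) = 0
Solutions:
 h(y) = C1 + C2*y


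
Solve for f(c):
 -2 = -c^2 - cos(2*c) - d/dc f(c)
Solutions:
 f(c) = C1 - c^3/3 + 2*c - sin(2*c)/2


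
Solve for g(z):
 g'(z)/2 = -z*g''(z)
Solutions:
 g(z) = C1 + C2*sqrt(z)


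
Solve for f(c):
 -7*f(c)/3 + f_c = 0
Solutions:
 f(c) = C1*exp(7*c/3)


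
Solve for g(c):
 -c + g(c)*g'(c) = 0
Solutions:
 g(c) = -sqrt(C1 + c^2)
 g(c) = sqrt(C1 + c^2)


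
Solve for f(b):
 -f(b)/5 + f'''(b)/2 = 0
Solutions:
 f(b) = C3*exp(2^(1/3)*5^(2/3)*b/5) + (C1*sin(2^(1/3)*sqrt(3)*5^(2/3)*b/10) + C2*cos(2^(1/3)*sqrt(3)*5^(2/3)*b/10))*exp(-2^(1/3)*5^(2/3)*b/10)


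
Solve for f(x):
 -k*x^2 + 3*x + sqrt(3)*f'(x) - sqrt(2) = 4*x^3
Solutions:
 f(x) = C1 + sqrt(3)*k*x^3/9 + sqrt(3)*x^4/3 - sqrt(3)*x^2/2 + sqrt(6)*x/3


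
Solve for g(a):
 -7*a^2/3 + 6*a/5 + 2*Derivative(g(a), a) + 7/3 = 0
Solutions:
 g(a) = C1 + 7*a^3/18 - 3*a^2/10 - 7*a/6


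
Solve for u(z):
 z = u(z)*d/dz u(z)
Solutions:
 u(z) = -sqrt(C1 + z^2)
 u(z) = sqrt(C1 + z^2)


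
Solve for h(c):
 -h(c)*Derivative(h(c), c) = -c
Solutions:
 h(c) = -sqrt(C1 + c^2)
 h(c) = sqrt(C1 + c^2)


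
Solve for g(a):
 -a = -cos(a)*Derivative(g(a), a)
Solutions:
 g(a) = C1 + Integral(a/cos(a), a)


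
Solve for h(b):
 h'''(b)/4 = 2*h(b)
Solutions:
 h(b) = C3*exp(2*b) + (C1*sin(sqrt(3)*b) + C2*cos(sqrt(3)*b))*exp(-b)


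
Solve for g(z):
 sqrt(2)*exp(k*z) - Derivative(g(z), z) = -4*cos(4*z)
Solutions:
 g(z) = C1 + sin(4*z) + sqrt(2)*exp(k*z)/k


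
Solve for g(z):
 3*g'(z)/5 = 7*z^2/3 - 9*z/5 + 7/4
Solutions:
 g(z) = C1 + 35*z^3/27 - 3*z^2/2 + 35*z/12


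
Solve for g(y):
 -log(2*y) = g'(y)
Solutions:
 g(y) = C1 - y*log(y) - y*log(2) + y


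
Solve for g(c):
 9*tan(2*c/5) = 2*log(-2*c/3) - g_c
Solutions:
 g(c) = C1 + 2*c*log(-c) - 2*c*log(3) - 2*c + 2*c*log(2) + 45*log(cos(2*c/5))/2


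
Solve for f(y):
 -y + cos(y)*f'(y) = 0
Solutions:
 f(y) = C1 + Integral(y/cos(y), y)


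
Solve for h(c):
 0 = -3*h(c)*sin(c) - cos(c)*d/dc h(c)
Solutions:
 h(c) = C1*cos(c)^3


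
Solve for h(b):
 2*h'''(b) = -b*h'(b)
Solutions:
 h(b) = C1 + Integral(C2*airyai(-2^(2/3)*b/2) + C3*airybi(-2^(2/3)*b/2), b)


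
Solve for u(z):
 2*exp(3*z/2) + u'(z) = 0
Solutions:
 u(z) = C1 - 4*exp(3*z/2)/3


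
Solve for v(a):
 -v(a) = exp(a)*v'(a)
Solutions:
 v(a) = C1*exp(exp(-a))


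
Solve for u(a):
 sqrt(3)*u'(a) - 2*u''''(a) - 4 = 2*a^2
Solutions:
 u(a) = C1 + C4*exp(2^(2/3)*3^(1/6)*a/2) + 2*sqrt(3)*a^3/9 + 4*sqrt(3)*a/3 + (C2*sin(6^(2/3)*a/4) + C3*cos(6^(2/3)*a/4))*exp(-2^(2/3)*3^(1/6)*a/4)


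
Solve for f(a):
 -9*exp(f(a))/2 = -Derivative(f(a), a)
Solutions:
 f(a) = log(-1/(C1 + 9*a)) + log(2)


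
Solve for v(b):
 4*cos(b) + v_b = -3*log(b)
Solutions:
 v(b) = C1 - 3*b*log(b) + 3*b - 4*sin(b)


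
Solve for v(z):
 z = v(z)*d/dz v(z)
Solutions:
 v(z) = -sqrt(C1 + z^2)
 v(z) = sqrt(C1 + z^2)


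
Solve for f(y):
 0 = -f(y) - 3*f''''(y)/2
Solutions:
 f(y) = (C1*sin(6^(3/4)*y/6) + C2*cos(6^(3/4)*y/6))*exp(-6^(3/4)*y/6) + (C3*sin(6^(3/4)*y/6) + C4*cos(6^(3/4)*y/6))*exp(6^(3/4)*y/6)


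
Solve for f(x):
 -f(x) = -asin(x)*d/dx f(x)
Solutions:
 f(x) = C1*exp(Integral(1/asin(x), x))


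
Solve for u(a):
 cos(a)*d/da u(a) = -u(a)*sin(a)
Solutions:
 u(a) = C1*cos(a)


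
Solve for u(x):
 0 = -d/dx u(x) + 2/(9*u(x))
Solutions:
 u(x) = -sqrt(C1 + 4*x)/3
 u(x) = sqrt(C1 + 4*x)/3


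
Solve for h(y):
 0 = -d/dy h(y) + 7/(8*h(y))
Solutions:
 h(y) = -sqrt(C1 + 7*y)/2
 h(y) = sqrt(C1 + 7*y)/2


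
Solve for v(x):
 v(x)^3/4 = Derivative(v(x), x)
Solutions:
 v(x) = -sqrt(2)*sqrt(-1/(C1 + x))
 v(x) = sqrt(2)*sqrt(-1/(C1 + x))


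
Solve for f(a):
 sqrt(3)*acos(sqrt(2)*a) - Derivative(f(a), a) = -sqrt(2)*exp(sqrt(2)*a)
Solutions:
 f(a) = C1 + sqrt(3)*(a*acos(sqrt(2)*a) - sqrt(2)*sqrt(1 - 2*a^2)/2) + exp(sqrt(2)*a)


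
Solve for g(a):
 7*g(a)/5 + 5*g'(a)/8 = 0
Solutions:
 g(a) = C1*exp(-56*a/25)


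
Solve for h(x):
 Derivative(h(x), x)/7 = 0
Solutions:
 h(x) = C1


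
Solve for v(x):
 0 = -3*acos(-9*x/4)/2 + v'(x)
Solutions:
 v(x) = C1 + 3*x*acos(-9*x/4)/2 + sqrt(16 - 81*x^2)/6


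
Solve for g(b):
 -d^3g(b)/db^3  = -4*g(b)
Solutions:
 g(b) = C3*exp(2^(2/3)*b) + (C1*sin(2^(2/3)*sqrt(3)*b/2) + C2*cos(2^(2/3)*sqrt(3)*b/2))*exp(-2^(2/3)*b/2)


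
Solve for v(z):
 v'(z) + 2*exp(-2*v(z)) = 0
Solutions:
 v(z) = log(-sqrt(C1 - 4*z))
 v(z) = log(C1 - 4*z)/2


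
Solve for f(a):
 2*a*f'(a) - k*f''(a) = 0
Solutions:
 f(a) = C1 + C2*erf(a*sqrt(-1/k))/sqrt(-1/k)


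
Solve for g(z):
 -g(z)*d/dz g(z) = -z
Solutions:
 g(z) = -sqrt(C1 + z^2)
 g(z) = sqrt(C1 + z^2)


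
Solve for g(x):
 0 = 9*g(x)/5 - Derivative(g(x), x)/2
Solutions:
 g(x) = C1*exp(18*x/5)


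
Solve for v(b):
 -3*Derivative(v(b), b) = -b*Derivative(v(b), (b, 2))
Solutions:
 v(b) = C1 + C2*b^4


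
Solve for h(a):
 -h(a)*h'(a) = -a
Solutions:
 h(a) = -sqrt(C1 + a^2)
 h(a) = sqrt(C1 + a^2)


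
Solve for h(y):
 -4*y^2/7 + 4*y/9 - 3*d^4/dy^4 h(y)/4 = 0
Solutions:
 h(y) = C1 + C2*y + C3*y^2 + C4*y^3 - 2*y^6/945 + 2*y^5/405


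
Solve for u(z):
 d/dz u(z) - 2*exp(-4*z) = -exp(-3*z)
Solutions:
 u(z) = C1 + exp(-3*z)/3 - exp(-4*z)/2


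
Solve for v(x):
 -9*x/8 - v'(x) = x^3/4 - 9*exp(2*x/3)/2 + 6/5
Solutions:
 v(x) = C1 - x^4/16 - 9*x^2/16 - 6*x/5 + 27*exp(2*x/3)/4


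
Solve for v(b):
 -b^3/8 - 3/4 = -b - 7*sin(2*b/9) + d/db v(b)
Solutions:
 v(b) = C1 - b^4/32 + b^2/2 - 3*b/4 - 63*cos(2*b/9)/2


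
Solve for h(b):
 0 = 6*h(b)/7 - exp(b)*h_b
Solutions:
 h(b) = C1*exp(-6*exp(-b)/7)


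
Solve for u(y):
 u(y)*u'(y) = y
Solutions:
 u(y) = -sqrt(C1 + y^2)
 u(y) = sqrt(C1 + y^2)


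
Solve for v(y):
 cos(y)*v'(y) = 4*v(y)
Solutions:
 v(y) = C1*(sin(y)^2 + 2*sin(y) + 1)/(sin(y)^2 - 2*sin(y) + 1)


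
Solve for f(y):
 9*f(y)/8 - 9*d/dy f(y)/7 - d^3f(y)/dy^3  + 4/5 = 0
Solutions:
 f(y) = C1*exp(-y*(-8*3^(2/3)*98^(1/3)/(147 + sqrt(26985))^(1/3) + 84^(1/3)*(147 + sqrt(26985))^(1/3))/56)*sin(3^(1/6)*y*(24*98^(1/3)/(147 + sqrt(26985))^(1/3) + 28^(1/3)*3^(2/3)*(147 + sqrt(26985))^(1/3))/56) + C2*exp(-y*(-8*3^(2/3)*98^(1/3)/(147 + sqrt(26985))^(1/3) + 84^(1/3)*(147 + sqrt(26985))^(1/3))/56)*cos(3^(1/6)*y*(24*98^(1/3)/(147 + sqrt(26985))^(1/3) + 28^(1/3)*3^(2/3)*(147 + sqrt(26985))^(1/3))/56) + C3*exp(y*(-8*3^(2/3)*98^(1/3)/(147 + sqrt(26985))^(1/3) + 84^(1/3)*(147 + sqrt(26985))^(1/3))/28) - 32/45


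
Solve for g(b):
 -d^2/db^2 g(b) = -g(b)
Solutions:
 g(b) = C1*exp(-b) + C2*exp(b)


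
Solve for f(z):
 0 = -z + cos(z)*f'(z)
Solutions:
 f(z) = C1 + Integral(z/cos(z), z)


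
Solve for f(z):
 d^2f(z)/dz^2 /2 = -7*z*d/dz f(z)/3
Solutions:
 f(z) = C1 + C2*erf(sqrt(21)*z/3)


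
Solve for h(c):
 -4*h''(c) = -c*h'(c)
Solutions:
 h(c) = C1 + C2*erfi(sqrt(2)*c/4)


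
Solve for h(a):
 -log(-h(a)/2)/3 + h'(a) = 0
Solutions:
 -3*Integral(1/(log(-_y) - log(2)), (_y, h(a))) = C1 - a


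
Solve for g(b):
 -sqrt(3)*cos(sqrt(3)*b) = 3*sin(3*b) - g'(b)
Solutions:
 g(b) = C1 + sin(sqrt(3)*b) - cos(3*b)


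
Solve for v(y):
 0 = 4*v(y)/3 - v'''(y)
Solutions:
 v(y) = C3*exp(6^(2/3)*y/3) + (C1*sin(2^(2/3)*3^(1/6)*y/2) + C2*cos(2^(2/3)*3^(1/6)*y/2))*exp(-6^(2/3)*y/6)


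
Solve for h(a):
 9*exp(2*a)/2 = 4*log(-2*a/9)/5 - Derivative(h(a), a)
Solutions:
 h(a) = C1 + 4*a*log(-a)/5 + 4*a*(-2*log(3) - 1 + log(2))/5 - 9*exp(2*a)/4


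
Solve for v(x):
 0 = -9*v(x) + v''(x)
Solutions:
 v(x) = C1*exp(-3*x) + C2*exp(3*x)


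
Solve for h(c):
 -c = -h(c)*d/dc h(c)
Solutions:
 h(c) = -sqrt(C1 + c^2)
 h(c) = sqrt(C1 + c^2)


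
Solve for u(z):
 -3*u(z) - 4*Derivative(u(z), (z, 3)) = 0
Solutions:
 u(z) = C3*exp(-6^(1/3)*z/2) + (C1*sin(2^(1/3)*3^(5/6)*z/4) + C2*cos(2^(1/3)*3^(5/6)*z/4))*exp(6^(1/3)*z/4)


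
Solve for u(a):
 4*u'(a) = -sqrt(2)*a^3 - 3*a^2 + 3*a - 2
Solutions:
 u(a) = C1 - sqrt(2)*a^4/16 - a^3/4 + 3*a^2/8 - a/2


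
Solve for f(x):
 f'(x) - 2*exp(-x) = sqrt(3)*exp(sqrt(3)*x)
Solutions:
 f(x) = C1 + exp(sqrt(3)*x) - 2*exp(-x)


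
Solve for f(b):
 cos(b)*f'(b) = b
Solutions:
 f(b) = C1 + Integral(b/cos(b), b)


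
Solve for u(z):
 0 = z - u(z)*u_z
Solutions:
 u(z) = -sqrt(C1 + z^2)
 u(z) = sqrt(C1 + z^2)


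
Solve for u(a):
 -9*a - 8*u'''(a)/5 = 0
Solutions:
 u(a) = C1 + C2*a + C3*a^2 - 15*a^4/64


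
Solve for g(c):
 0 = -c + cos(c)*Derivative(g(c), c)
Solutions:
 g(c) = C1 + Integral(c/cos(c), c)


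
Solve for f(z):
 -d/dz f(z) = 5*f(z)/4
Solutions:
 f(z) = C1*exp(-5*z/4)


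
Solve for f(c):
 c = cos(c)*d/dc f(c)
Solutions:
 f(c) = C1 + Integral(c/cos(c), c)


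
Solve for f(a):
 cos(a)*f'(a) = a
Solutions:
 f(a) = C1 + Integral(a/cos(a), a)


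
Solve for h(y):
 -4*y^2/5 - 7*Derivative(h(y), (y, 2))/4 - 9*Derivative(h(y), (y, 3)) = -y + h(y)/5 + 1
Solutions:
 h(y) = C1*exp(y*(-70 + 245*5^(1/3)/(216*sqrt(110121) + 71699)^(1/3) + 5^(2/3)*(216*sqrt(110121) + 71699)^(1/3))/1080)*sin(sqrt(3)*5^(1/3)*y*(-5^(1/3)*(216*sqrt(110121) + 71699)^(1/3) + 245/(216*sqrt(110121) + 71699)^(1/3))/1080) + C2*exp(y*(-70 + 245*5^(1/3)/(216*sqrt(110121) + 71699)^(1/3) + 5^(2/3)*(216*sqrt(110121) + 71699)^(1/3))/1080)*cos(sqrt(3)*5^(1/3)*y*(-5^(1/3)*(216*sqrt(110121) + 71699)^(1/3) + 245/(216*sqrt(110121) + 71699)^(1/3))/1080) + C3*exp(-y*(245*5^(1/3)/(216*sqrt(110121) + 71699)^(1/3) + 35 + 5^(2/3)*(216*sqrt(110121) + 71699)^(1/3))/540) - 4*y^2 + 5*y + 65


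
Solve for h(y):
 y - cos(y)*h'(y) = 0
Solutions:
 h(y) = C1 + Integral(y/cos(y), y)


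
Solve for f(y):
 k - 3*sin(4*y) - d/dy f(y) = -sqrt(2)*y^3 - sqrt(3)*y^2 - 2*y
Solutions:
 f(y) = C1 + k*y + sqrt(2)*y^4/4 + sqrt(3)*y^3/3 + y^2 + 3*cos(4*y)/4


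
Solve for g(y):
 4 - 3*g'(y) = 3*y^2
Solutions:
 g(y) = C1 - y^3/3 + 4*y/3


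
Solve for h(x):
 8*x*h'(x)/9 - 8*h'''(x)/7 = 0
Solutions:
 h(x) = C1 + Integral(C2*airyai(21^(1/3)*x/3) + C3*airybi(21^(1/3)*x/3), x)


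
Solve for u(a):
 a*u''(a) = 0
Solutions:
 u(a) = C1 + C2*a


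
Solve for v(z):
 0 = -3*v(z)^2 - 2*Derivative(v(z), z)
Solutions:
 v(z) = 2/(C1 + 3*z)


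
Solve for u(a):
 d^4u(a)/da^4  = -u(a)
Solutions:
 u(a) = (C1*sin(sqrt(2)*a/2) + C2*cos(sqrt(2)*a/2))*exp(-sqrt(2)*a/2) + (C3*sin(sqrt(2)*a/2) + C4*cos(sqrt(2)*a/2))*exp(sqrt(2)*a/2)


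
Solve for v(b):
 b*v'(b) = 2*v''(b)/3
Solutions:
 v(b) = C1 + C2*erfi(sqrt(3)*b/2)


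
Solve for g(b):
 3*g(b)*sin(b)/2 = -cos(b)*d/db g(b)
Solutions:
 g(b) = C1*cos(b)^(3/2)


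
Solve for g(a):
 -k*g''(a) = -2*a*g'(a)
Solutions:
 g(a) = C1 + C2*erf(a*sqrt(-1/k))/sqrt(-1/k)


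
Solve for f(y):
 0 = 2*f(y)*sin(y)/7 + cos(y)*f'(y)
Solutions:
 f(y) = C1*cos(y)^(2/7)


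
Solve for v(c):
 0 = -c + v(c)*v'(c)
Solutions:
 v(c) = -sqrt(C1 + c^2)
 v(c) = sqrt(C1 + c^2)


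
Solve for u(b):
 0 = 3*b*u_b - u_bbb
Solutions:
 u(b) = C1 + Integral(C2*airyai(3^(1/3)*b) + C3*airybi(3^(1/3)*b), b)


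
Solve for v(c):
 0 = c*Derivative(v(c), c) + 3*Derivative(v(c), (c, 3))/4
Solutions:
 v(c) = C1 + Integral(C2*airyai(-6^(2/3)*c/3) + C3*airybi(-6^(2/3)*c/3), c)


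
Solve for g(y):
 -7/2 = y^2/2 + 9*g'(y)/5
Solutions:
 g(y) = C1 - 5*y^3/54 - 35*y/18


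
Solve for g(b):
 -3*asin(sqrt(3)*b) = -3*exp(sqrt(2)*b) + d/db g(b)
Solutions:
 g(b) = C1 - 3*b*asin(sqrt(3)*b) - sqrt(3)*sqrt(1 - 3*b^2) + 3*sqrt(2)*exp(sqrt(2)*b)/2


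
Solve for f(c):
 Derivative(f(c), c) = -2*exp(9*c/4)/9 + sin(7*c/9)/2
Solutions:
 f(c) = C1 - 8*exp(9*c/4)/81 - 9*cos(7*c/9)/14


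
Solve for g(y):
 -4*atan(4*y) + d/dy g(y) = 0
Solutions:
 g(y) = C1 + 4*y*atan(4*y) - log(16*y^2 + 1)/2


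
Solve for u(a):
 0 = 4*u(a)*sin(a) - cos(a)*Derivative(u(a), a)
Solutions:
 u(a) = C1/cos(a)^4


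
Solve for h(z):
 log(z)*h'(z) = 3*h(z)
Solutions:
 h(z) = C1*exp(3*li(z))


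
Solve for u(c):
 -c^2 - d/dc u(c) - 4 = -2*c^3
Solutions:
 u(c) = C1 + c^4/2 - c^3/3 - 4*c


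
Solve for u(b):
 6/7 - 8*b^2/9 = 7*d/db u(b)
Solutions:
 u(b) = C1 - 8*b^3/189 + 6*b/49


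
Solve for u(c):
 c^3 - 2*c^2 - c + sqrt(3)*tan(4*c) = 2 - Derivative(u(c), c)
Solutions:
 u(c) = C1 - c^4/4 + 2*c^3/3 + c^2/2 + 2*c + sqrt(3)*log(cos(4*c))/4


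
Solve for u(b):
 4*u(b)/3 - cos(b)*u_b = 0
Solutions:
 u(b) = C1*(sin(b) + 1)^(2/3)/(sin(b) - 1)^(2/3)


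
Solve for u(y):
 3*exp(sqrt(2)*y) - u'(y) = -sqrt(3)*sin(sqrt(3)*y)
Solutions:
 u(y) = C1 + 3*sqrt(2)*exp(sqrt(2)*y)/2 - cos(sqrt(3)*y)


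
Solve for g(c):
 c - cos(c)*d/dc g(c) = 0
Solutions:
 g(c) = C1 + Integral(c/cos(c), c)


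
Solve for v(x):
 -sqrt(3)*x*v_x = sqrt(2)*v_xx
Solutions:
 v(x) = C1 + C2*erf(6^(1/4)*x/2)


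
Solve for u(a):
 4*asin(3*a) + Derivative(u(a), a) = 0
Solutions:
 u(a) = C1 - 4*a*asin(3*a) - 4*sqrt(1 - 9*a^2)/3


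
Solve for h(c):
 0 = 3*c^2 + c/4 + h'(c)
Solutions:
 h(c) = C1 - c^3 - c^2/8


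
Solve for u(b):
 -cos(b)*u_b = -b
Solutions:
 u(b) = C1 + Integral(b/cos(b), b)


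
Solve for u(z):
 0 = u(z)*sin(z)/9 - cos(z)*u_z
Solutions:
 u(z) = C1/cos(z)^(1/9)


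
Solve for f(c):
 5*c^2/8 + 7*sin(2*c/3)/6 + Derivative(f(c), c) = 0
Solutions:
 f(c) = C1 - 5*c^3/24 + 7*cos(2*c/3)/4


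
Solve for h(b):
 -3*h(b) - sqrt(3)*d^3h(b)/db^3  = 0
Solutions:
 h(b) = C3*exp(-3^(1/6)*b) + (C1*sin(3^(2/3)*b/2) + C2*cos(3^(2/3)*b/2))*exp(3^(1/6)*b/2)


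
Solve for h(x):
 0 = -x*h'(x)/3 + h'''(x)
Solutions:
 h(x) = C1 + Integral(C2*airyai(3^(2/3)*x/3) + C3*airybi(3^(2/3)*x/3), x)


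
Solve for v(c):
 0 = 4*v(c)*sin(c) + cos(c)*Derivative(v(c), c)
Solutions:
 v(c) = C1*cos(c)^4


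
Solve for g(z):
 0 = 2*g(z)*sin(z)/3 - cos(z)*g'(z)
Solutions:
 g(z) = C1/cos(z)^(2/3)


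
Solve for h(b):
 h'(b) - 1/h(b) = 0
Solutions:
 h(b) = -sqrt(C1 + 2*b)
 h(b) = sqrt(C1 + 2*b)


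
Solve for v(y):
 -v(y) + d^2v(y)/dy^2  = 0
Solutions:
 v(y) = C1*exp(-y) + C2*exp(y)


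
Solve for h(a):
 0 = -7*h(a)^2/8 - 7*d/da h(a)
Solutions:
 h(a) = 8/(C1 + a)


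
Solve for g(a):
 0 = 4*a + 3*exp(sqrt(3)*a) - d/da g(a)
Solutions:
 g(a) = C1 + 2*a^2 + sqrt(3)*exp(sqrt(3)*a)


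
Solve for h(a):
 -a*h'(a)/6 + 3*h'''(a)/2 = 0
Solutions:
 h(a) = C1 + Integral(C2*airyai(3^(1/3)*a/3) + C3*airybi(3^(1/3)*a/3), a)


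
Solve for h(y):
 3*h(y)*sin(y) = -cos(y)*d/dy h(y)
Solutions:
 h(y) = C1*cos(y)^3


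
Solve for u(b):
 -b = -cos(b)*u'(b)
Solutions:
 u(b) = C1 + Integral(b/cos(b), b)


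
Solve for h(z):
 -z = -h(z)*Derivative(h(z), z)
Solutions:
 h(z) = -sqrt(C1 + z^2)
 h(z) = sqrt(C1 + z^2)


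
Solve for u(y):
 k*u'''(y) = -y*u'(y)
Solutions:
 u(y) = C1 + Integral(C2*airyai(y*(-1/k)^(1/3)) + C3*airybi(y*(-1/k)^(1/3)), y)


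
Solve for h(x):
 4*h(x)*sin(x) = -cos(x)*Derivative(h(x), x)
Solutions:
 h(x) = C1*cos(x)^4


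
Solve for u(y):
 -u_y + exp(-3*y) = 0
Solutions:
 u(y) = C1 - exp(-3*y)/3


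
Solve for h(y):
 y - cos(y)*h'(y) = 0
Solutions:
 h(y) = C1 + Integral(y/cos(y), y)


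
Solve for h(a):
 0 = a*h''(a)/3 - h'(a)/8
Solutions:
 h(a) = C1 + C2*a^(11/8)


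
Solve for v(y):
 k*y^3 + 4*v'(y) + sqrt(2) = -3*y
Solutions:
 v(y) = C1 - k*y^4/16 - 3*y^2/8 - sqrt(2)*y/4


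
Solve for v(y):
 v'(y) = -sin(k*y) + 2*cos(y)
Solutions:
 v(y) = C1 + 2*sin(y) + cos(k*y)/k


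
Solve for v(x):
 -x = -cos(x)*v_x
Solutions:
 v(x) = C1 + Integral(x/cos(x), x)


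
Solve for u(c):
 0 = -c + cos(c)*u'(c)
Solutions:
 u(c) = C1 + Integral(c/cos(c), c)


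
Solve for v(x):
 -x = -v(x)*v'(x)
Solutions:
 v(x) = -sqrt(C1 + x^2)
 v(x) = sqrt(C1 + x^2)


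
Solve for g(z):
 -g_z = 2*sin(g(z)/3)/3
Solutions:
 2*z/3 + 3*log(cos(g(z)/3) - 1)/2 - 3*log(cos(g(z)/3) + 1)/2 = C1


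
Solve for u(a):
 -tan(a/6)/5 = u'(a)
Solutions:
 u(a) = C1 + 6*log(cos(a/6))/5


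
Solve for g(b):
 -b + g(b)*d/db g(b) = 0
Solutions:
 g(b) = -sqrt(C1 + b^2)
 g(b) = sqrt(C1 + b^2)


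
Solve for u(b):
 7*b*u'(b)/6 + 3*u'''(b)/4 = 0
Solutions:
 u(b) = C1 + Integral(C2*airyai(-42^(1/3)*b/3) + C3*airybi(-42^(1/3)*b/3), b)


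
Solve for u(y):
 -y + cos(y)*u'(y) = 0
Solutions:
 u(y) = C1 + Integral(y/cos(y), y)


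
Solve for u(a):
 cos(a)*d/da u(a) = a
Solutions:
 u(a) = C1 + Integral(a/cos(a), a)


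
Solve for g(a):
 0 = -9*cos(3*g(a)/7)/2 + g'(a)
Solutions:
 -9*a/2 - 7*log(sin(3*g(a)/7) - 1)/6 + 7*log(sin(3*g(a)/7) + 1)/6 = C1


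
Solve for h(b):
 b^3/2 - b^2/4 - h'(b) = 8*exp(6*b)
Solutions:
 h(b) = C1 + b^4/8 - b^3/12 - 4*exp(6*b)/3


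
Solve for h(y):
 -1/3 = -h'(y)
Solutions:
 h(y) = C1 + y/3


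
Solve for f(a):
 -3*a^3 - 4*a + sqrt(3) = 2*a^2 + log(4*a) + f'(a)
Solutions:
 f(a) = C1 - 3*a^4/4 - 2*a^3/3 - 2*a^2 - a*log(a) - a*log(4) + a + sqrt(3)*a


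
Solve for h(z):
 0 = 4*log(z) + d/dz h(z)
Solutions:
 h(z) = C1 - 4*z*log(z) + 4*z


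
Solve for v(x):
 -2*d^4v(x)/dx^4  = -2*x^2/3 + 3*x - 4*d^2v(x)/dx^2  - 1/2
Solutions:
 v(x) = C1 + C2*x + C3*exp(-sqrt(2)*x) + C4*exp(sqrt(2)*x) - x^4/72 + x^3/8 - 7*x^2/48


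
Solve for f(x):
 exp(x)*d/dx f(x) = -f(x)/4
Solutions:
 f(x) = C1*exp(exp(-x)/4)


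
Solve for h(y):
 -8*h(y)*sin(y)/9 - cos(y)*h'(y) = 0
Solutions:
 h(y) = C1*cos(y)^(8/9)


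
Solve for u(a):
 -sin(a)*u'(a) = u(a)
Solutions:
 u(a) = C1*sqrt(cos(a) + 1)/sqrt(cos(a) - 1)


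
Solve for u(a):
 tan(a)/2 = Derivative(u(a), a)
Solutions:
 u(a) = C1 - log(cos(a))/2


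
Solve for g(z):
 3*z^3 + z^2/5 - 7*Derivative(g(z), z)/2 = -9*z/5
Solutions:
 g(z) = C1 + 3*z^4/14 + 2*z^3/105 + 9*z^2/35


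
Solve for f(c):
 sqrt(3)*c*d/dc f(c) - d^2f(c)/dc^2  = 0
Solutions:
 f(c) = C1 + C2*erfi(sqrt(2)*3^(1/4)*c/2)


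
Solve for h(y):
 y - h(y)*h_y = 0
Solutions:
 h(y) = -sqrt(C1 + y^2)
 h(y) = sqrt(C1 + y^2)


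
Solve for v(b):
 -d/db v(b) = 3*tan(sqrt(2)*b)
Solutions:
 v(b) = C1 + 3*sqrt(2)*log(cos(sqrt(2)*b))/2


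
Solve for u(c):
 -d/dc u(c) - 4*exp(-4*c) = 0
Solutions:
 u(c) = C1 + exp(-4*c)


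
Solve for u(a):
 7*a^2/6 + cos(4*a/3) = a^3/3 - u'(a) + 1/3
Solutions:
 u(a) = C1 + a^4/12 - 7*a^3/18 + a/3 - 3*sin(4*a/3)/4


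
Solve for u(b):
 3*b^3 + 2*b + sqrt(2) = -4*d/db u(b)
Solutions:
 u(b) = C1 - 3*b^4/16 - b^2/4 - sqrt(2)*b/4


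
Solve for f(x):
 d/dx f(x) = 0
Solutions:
 f(x) = C1


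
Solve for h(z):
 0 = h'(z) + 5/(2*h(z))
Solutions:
 h(z) = -sqrt(C1 - 5*z)
 h(z) = sqrt(C1 - 5*z)


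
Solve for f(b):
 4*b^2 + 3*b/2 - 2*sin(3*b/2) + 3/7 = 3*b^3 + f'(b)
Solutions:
 f(b) = C1 - 3*b^4/4 + 4*b^3/3 + 3*b^2/4 + 3*b/7 + 4*cos(3*b/2)/3


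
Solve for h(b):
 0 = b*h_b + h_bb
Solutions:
 h(b) = C1 + C2*erf(sqrt(2)*b/2)


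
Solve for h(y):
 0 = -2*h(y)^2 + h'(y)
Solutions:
 h(y) = -1/(C1 + 2*y)


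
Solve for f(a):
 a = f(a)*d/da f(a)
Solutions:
 f(a) = -sqrt(C1 + a^2)
 f(a) = sqrt(C1 + a^2)


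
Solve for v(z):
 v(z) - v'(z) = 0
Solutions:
 v(z) = C1*exp(z)


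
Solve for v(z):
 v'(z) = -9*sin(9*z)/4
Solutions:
 v(z) = C1 + cos(9*z)/4


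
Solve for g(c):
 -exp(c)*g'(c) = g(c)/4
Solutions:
 g(c) = C1*exp(exp(-c)/4)


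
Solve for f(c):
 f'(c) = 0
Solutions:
 f(c) = C1


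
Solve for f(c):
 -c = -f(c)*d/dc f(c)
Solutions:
 f(c) = -sqrt(C1 + c^2)
 f(c) = sqrt(C1 + c^2)


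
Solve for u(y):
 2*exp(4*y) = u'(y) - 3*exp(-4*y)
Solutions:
 u(y) = C1 + exp(4*y)/2 - 3*exp(-4*y)/4


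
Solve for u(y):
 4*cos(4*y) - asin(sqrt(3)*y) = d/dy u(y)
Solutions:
 u(y) = C1 - y*asin(sqrt(3)*y) - sqrt(3)*sqrt(1 - 3*y^2)/3 + sin(4*y)


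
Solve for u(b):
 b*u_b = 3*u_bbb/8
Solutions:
 u(b) = C1 + Integral(C2*airyai(2*3^(2/3)*b/3) + C3*airybi(2*3^(2/3)*b/3), b)


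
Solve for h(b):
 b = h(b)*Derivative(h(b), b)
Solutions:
 h(b) = -sqrt(C1 + b^2)
 h(b) = sqrt(C1 + b^2)


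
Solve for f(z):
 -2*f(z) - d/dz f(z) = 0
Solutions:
 f(z) = C1*exp(-2*z)


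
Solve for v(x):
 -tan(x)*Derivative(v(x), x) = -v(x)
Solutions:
 v(x) = C1*sin(x)


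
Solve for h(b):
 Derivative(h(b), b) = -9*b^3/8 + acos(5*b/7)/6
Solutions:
 h(b) = C1 - 9*b^4/32 + b*acos(5*b/7)/6 - sqrt(49 - 25*b^2)/30


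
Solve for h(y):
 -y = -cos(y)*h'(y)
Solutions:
 h(y) = C1 + Integral(y/cos(y), y)


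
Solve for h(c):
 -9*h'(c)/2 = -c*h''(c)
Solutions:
 h(c) = C1 + C2*c^(11/2)


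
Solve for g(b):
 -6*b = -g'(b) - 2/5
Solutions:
 g(b) = C1 + 3*b^2 - 2*b/5


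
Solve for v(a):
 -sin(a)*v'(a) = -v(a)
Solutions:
 v(a) = C1*sqrt(cos(a) - 1)/sqrt(cos(a) + 1)


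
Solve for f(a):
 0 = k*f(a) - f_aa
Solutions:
 f(a) = C1*exp(-a*sqrt(k)) + C2*exp(a*sqrt(k))


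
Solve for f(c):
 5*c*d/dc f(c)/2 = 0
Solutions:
 f(c) = C1


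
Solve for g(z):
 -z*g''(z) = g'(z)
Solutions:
 g(z) = C1 + C2*log(z)


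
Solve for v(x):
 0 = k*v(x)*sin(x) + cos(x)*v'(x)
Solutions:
 v(x) = C1*exp(k*log(cos(x)))


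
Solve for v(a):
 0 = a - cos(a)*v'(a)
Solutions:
 v(a) = C1 + Integral(a/cos(a), a)


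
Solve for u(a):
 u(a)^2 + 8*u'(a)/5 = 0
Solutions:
 u(a) = 8/(C1 + 5*a)


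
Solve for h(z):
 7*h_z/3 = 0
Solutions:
 h(z) = C1


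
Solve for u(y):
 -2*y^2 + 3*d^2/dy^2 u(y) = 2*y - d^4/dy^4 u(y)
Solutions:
 u(y) = C1 + C2*y + C3*sin(sqrt(3)*y) + C4*cos(sqrt(3)*y) + y^4/18 + y^3/9 - 2*y^2/9


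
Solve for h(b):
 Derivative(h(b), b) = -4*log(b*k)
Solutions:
 h(b) = C1 - 4*b*log(b*k) + 4*b


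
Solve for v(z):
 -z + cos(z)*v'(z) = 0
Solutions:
 v(z) = C1 + Integral(z/cos(z), z)


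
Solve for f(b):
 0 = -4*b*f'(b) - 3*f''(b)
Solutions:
 f(b) = C1 + C2*erf(sqrt(6)*b/3)


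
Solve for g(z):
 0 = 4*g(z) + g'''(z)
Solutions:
 g(z) = C3*exp(-2^(2/3)*z) + (C1*sin(2^(2/3)*sqrt(3)*z/2) + C2*cos(2^(2/3)*sqrt(3)*z/2))*exp(2^(2/3)*z/2)


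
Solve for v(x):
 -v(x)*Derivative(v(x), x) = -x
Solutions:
 v(x) = -sqrt(C1 + x^2)
 v(x) = sqrt(C1 + x^2)


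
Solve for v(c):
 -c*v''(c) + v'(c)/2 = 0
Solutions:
 v(c) = C1 + C2*c^(3/2)


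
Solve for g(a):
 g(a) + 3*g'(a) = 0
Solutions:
 g(a) = C1*exp(-a/3)


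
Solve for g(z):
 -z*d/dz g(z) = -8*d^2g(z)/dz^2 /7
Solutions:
 g(z) = C1 + C2*erfi(sqrt(7)*z/4)


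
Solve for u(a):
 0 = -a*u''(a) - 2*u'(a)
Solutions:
 u(a) = C1 + C2/a


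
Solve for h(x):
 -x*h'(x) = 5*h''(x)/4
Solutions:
 h(x) = C1 + C2*erf(sqrt(10)*x/5)


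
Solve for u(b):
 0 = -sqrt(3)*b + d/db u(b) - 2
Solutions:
 u(b) = C1 + sqrt(3)*b^2/2 + 2*b


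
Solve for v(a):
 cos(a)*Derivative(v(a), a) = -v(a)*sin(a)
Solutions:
 v(a) = C1*cos(a)


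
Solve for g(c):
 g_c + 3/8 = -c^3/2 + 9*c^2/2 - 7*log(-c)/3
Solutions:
 g(c) = C1 - c^4/8 + 3*c^3/2 - 7*c*log(-c)/3 + 47*c/24


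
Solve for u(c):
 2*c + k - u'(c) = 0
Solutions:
 u(c) = C1 + c^2 + c*k


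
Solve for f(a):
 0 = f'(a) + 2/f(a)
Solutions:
 f(a) = -sqrt(C1 - 4*a)
 f(a) = sqrt(C1 - 4*a)


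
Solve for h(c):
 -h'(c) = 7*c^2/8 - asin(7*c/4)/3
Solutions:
 h(c) = C1 - 7*c^3/24 + c*asin(7*c/4)/3 + sqrt(16 - 49*c^2)/21


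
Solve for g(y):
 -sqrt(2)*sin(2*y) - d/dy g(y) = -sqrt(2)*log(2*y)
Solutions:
 g(y) = C1 + sqrt(2)*y*(log(y) - 1) + sqrt(2)*y*log(2) + sqrt(2)*cos(2*y)/2


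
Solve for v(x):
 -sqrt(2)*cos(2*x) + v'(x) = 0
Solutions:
 v(x) = C1 + sqrt(2)*sin(2*x)/2


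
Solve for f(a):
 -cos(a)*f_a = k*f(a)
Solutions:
 f(a) = C1*exp(k*(log(sin(a) - 1) - log(sin(a) + 1))/2)


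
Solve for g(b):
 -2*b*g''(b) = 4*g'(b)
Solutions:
 g(b) = C1 + C2/b


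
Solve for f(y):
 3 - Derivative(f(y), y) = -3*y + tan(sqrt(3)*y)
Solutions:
 f(y) = C1 + 3*y^2/2 + 3*y + sqrt(3)*log(cos(sqrt(3)*y))/3


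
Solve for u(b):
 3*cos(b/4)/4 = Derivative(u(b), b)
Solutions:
 u(b) = C1 + 3*sin(b/4)


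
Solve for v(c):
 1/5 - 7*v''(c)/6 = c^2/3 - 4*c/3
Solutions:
 v(c) = C1 + C2*c - c^4/42 + 4*c^3/21 + 3*c^2/35


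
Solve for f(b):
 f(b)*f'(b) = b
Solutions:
 f(b) = -sqrt(C1 + b^2)
 f(b) = sqrt(C1 + b^2)


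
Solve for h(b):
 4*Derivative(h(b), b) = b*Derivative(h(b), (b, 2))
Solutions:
 h(b) = C1 + C2*b^5


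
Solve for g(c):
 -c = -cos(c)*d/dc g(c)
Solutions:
 g(c) = C1 + Integral(c/cos(c), c)


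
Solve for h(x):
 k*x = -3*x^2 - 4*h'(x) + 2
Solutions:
 h(x) = C1 - k*x^2/8 - x^3/4 + x/2


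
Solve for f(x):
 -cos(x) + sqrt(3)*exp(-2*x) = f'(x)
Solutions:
 f(x) = C1 - sin(x) - sqrt(3)*exp(-2*x)/2


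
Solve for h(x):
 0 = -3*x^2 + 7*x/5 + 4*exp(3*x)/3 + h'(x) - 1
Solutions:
 h(x) = C1 + x^3 - 7*x^2/10 + x - 4*exp(3*x)/9


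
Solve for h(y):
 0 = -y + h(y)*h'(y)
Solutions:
 h(y) = -sqrt(C1 + y^2)
 h(y) = sqrt(C1 + y^2)


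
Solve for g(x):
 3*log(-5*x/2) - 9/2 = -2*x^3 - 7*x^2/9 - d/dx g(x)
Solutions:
 g(x) = C1 - x^4/2 - 7*x^3/27 - 3*x*log(-x) + x*(-3*log(5) + 3*log(2) + 15/2)


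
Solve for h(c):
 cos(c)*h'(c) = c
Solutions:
 h(c) = C1 + Integral(c/cos(c), c)


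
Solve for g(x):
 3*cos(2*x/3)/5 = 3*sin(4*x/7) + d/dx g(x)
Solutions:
 g(x) = C1 + 9*sin(2*x/3)/10 + 21*cos(4*x/7)/4


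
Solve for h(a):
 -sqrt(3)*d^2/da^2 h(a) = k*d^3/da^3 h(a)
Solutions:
 h(a) = C1 + C2*a + C3*exp(-sqrt(3)*a/k)


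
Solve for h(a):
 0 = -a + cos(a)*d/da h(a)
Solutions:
 h(a) = C1 + Integral(a/cos(a), a)


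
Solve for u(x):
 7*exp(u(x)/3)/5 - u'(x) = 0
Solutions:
 u(x) = 3*log(-1/(C1 + 7*x)) + 3*log(15)


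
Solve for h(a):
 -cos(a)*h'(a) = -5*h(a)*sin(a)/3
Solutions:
 h(a) = C1/cos(a)^(5/3)


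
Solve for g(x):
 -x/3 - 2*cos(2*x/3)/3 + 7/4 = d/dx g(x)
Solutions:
 g(x) = C1 - x^2/6 + 7*x/4 - sin(2*x/3)


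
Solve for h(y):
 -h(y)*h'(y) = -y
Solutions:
 h(y) = -sqrt(C1 + y^2)
 h(y) = sqrt(C1 + y^2)


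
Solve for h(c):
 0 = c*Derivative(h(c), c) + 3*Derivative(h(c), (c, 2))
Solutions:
 h(c) = C1 + C2*erf(sqrt(6)*c/6)


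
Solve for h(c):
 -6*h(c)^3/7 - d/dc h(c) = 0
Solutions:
 h(c) = -sqrt(14)*sqrt(-1/(C1 - 6*c))/2
 h(c) = sqrt(14)*sqrt(-1/(C1 - 6*c))/2


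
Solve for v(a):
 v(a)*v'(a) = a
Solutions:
 v(a) = -sqrt(C1 + a^2)
 v(a) = sqrt(C1 + a^2)


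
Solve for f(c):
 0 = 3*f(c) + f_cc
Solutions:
 f(c) = C1*sin(sqrt(3)*c) + C2*cos(sqrt(3)*c)


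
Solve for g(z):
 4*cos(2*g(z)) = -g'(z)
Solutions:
 g(z) = -asin((C1 + exp(16*z))/(C1 - exp(16*z)))/2 + pi/2
 g(z) = asin((C1 + exp(16*z))/(C1 - exp(16*z)))/2


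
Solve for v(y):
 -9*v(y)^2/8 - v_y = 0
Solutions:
 v(y) = 8/(C1 + 9*y)


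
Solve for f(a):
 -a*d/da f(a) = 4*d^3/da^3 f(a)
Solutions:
 f(a) = C1 + Integral(C2*airyai(-2^(1/3)*a/2) + C3*airybi(-2^(1/3)*a/2), a)


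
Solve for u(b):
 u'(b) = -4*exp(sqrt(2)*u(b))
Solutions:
 u(b) = sqrt(2)*(2*log(1/(C1 + 4*b)) - log(2))/4


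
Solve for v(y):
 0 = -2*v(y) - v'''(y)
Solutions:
 v(y) = C3*exp(-2^(1/3)*y) + (C1*sin(2^(1/3)*sqrt(3)*y/2) + C2*cos(2^(1/3)*sqrt(3)*y/2))*exp(2^(1/3)*y/2)


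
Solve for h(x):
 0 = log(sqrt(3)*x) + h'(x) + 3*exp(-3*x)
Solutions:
 h(x) = C1 - x*log(x) + x*(1 - log(3)/2) + exp(-3*x)


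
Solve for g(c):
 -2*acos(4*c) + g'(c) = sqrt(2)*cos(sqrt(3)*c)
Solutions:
 g(c) = C1 + 2*c*acos(4*c) - sqrt(1 - 16*c^2)/2 + sqrt(6)*sin(sqrt(3)*c)/3


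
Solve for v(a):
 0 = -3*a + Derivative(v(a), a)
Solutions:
 v(a) = C1 + 3*a^2/2


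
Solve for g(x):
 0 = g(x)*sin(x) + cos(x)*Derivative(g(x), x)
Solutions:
 g(x) = C1*cos(x)


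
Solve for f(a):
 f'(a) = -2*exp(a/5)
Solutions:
 f(a) = C1 - 10*exp(a/5)


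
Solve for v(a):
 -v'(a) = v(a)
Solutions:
 v(a) = C1*exp(-a)


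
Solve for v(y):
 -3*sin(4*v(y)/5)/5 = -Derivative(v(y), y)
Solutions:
 -3*y/5 + 5*log(cos(4*v(y)/5) - 1)/8 - 5*log(cos(4*v(y)/5) + 1)/8 = C1


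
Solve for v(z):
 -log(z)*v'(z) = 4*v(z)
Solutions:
 v(z) = C1*exp(-4*li(z))


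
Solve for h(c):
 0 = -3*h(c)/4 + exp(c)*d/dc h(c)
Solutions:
 h(c) = C1*exp(-3*exp(-c)/4)


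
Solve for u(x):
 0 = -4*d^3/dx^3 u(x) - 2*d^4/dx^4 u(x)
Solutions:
 u(x) = C1 + C2*x + C3*x^2 + C4*exp(-2*x)


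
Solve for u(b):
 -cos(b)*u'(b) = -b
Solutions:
 u(b) = C1 + Integral(b/cos(b), b)


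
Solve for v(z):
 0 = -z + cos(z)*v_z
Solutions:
 v(z) = C1 + Integral(z/cos(z), z)


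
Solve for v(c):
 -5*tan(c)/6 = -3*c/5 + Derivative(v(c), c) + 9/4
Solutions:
 v(c) = C1 + 3*c^2/10 - 9*c/4 + 5*log(cos(c))/6
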